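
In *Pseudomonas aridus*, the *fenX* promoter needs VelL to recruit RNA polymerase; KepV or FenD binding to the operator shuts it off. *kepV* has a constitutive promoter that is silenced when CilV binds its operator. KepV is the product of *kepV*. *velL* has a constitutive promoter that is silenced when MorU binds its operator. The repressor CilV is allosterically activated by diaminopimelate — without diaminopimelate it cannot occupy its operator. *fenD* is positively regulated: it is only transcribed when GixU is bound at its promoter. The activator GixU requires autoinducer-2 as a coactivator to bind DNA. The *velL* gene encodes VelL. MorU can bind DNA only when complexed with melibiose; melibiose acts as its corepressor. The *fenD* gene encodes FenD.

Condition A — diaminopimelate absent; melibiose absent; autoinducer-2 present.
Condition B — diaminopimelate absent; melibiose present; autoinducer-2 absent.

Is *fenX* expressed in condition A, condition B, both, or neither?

Condition A:
Diaminopimelate is absent, so CilV is inactive.
With no repressor bound, *kepV* is transcribed.
So KepV is produced and active.
Melibiose is absent, so MorU is inactive.
With no repressor bound, *velL* is transcribed.
So VelL is produced and active.
Autoinducer-2 is present, so GixU is active.
No repressor is bound and GixU is active, so *fenD* is transcribed.
So FenD is produced and active.
With repressor KepV bound, *fenX* is not transcribed.
→ *fenX* is OFF in A.
Condition B:
Diaminopimelate is absent, so CilV is inactive.
With no repressor bound, *kepV* is transcribed.
So KepV is produced and active.
Melibiose is present, so MorU is active.
With repressor MorU bound, *velL* is not transcribed.
So VelL is not produced.
Autoinducer-2 is absent, so GixU is inactive.
Required activator GixU is absent, so *fenD* is not transcribed.
So FenD is not produced.
With repressor KepV bound, *fenX* is not transcribed.
→ *fenX* is OFF in B.

neither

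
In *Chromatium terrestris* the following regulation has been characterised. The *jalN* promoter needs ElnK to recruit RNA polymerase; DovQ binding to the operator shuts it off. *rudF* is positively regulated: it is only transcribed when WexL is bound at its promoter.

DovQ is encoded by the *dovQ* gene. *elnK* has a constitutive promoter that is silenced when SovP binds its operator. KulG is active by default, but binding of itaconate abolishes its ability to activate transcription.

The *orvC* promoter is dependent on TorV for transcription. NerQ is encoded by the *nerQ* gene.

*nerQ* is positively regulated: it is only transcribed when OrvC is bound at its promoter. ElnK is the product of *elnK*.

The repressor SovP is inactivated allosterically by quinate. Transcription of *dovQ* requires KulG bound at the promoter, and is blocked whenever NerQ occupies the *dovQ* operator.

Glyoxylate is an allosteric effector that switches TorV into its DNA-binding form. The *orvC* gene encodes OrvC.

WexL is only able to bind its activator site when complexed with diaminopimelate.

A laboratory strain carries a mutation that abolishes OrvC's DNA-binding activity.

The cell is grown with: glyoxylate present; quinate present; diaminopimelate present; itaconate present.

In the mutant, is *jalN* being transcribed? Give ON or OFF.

Quinate is present, so SovP is inactive.
With no repressor bound, *elnK* is transcribed.
So ElnK is produced and active.
OrvC is non-functional in this strain, so it has no effect.
Required activator OrvC is absent, so *nerQ* is not transcribed.
So NerQ is not produced.
Itaconate is present, so KulG is inactive.
Required activator KulG is absent, so *dovQ* is not transcribed.
So DovQ is not produced.
No repressor is bound and ElnK is active, so *jalN* is transcribed.

ON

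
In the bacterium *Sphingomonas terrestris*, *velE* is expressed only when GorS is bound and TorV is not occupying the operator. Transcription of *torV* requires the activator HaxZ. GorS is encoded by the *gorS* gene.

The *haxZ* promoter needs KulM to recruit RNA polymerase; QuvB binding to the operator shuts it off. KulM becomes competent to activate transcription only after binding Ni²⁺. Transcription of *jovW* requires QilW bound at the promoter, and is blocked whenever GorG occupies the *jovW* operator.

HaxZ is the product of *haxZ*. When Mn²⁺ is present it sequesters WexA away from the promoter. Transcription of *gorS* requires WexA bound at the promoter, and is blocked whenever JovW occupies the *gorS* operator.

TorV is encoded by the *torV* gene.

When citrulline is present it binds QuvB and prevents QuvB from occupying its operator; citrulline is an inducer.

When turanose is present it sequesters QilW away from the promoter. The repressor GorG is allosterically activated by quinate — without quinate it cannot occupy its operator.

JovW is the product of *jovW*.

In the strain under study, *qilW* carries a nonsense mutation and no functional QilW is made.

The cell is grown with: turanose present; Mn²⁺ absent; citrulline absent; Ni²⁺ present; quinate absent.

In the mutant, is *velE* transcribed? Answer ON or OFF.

ON

Ni²⁺ is present, so KulM is active.
Citrulline is absent, so QuvB is active.
With repressor QuvB bound, *haxZ* is not transcribed.
So HaxZ is not produced.
Required activator HaxZ is absent, so *torV* is not transcribed.
So TorV is not produced.
Quinate is absent, so GorG is inactive.
QilW is non-functional in this strain, so it has no effect.
Required activator QilW is absent, so *jovW* is not transcribed.
So JovW is not produced.
Mn²⁺ is absent, so WexA is active.
No repressor is bound and WexA is active, so *gorS* is transcribed.
So GorS is produced and active.
No repressor is bound and GorS is active, so *velE* is transcribed.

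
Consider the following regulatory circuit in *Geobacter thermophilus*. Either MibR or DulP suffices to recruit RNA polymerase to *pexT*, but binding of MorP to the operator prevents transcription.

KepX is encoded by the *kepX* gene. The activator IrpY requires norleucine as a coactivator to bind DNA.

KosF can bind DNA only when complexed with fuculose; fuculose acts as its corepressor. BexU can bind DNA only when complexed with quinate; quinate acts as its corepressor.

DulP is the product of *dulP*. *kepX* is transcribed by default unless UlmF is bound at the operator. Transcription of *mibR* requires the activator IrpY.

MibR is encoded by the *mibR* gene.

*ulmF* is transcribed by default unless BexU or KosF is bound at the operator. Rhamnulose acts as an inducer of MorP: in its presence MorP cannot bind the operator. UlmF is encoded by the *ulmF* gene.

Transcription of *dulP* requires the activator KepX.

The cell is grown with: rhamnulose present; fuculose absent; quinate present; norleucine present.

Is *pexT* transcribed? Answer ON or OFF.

Rhamnulose is present, so MorP is inactive.
Norleucine is present, so IrpY is active.
No repressor is bound and IrpY is active, so *mibR* is transcribed.
So MibR is produced and active.
Quinate is present, so BexU is active.
Fuculose is absent, so KosF is inactive.
With repressor BexU bound, *ulmF* is not transcribed.
So UlmF is not produced.
With no repressor bound, *kepX* is transcribed.
So KepX is produced and active.
No repressor is bound and KepX is active, so *dulP* is transcribed.
So DulP is produced and active.
Activator MibR is present, so *pexT* is transcribed.

ON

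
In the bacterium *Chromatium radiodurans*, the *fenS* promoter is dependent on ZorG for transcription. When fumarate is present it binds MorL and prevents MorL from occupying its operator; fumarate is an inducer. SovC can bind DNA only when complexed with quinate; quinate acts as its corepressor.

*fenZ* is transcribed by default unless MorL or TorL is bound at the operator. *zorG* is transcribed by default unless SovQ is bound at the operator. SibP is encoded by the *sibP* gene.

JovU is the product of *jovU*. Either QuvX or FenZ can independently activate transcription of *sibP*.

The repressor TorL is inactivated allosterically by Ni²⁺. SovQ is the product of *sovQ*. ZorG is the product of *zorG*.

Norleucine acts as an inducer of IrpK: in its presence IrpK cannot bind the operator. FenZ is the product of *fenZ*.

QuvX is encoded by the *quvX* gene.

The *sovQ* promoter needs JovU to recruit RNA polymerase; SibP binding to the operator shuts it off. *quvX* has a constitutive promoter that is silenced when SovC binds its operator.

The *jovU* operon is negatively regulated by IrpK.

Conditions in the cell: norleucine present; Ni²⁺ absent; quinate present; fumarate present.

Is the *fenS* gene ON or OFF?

OFF

Quinate is present, so SovC is active.
With repressor SovC bound, *quvX* is not transcribed.
So QuvX is not produced.
Fumarate is present, so MorL is inactive.
Ni²⁺ is absent, so TorL is active.
With repressor TorL bound, *fenZ* is not transcribed.
So FenZ is not produced.
No activator is available at the *sibP* promoter, so *sibP* is not transcribed.
So SibP is not produced.
Norleucine is present, so IrpK is inactive.
With no repressor bound, *jovU* is transcribed.
So JovU is produced and active.
No repressor is bound and JovU is active, so *sovQ* is transcribed.
So SovQ is produced and active.
With repressor SovQ bound, *zorG* is not transcribed.
So ZorG is not produced.
Required activator ZorG is absent, so *fenS* is not transcribed.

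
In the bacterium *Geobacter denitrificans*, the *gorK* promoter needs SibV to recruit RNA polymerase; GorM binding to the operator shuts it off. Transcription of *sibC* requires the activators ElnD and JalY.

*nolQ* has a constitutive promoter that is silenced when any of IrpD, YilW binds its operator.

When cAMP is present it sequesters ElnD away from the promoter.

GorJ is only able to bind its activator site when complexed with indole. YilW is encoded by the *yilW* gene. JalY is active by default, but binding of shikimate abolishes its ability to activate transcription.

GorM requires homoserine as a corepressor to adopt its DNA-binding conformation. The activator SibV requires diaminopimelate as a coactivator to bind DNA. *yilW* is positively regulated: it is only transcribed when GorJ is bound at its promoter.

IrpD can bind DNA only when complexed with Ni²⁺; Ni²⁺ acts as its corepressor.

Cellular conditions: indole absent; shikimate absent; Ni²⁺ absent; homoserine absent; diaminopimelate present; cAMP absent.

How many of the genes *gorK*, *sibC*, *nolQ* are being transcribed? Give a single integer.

3

Homoserine is absent, so GorM is inactive.
Diaminopimelate is present, so SibV is active.
No repressor is bound and SibV is active, so *gorK* is transcribed.
→ *gorK* is ON.
cAMP is absent, so ElnD is active.
Shikimate is absent, so JalY is active.
No repressor is bound and ElnD and JalY are active, so *sibC* is transcribed.
→ *sibC* is ON.
Ni²⁺ is absent, so IrpD is inactive.
Indole is absent, so GorJ is inactive.
Required activator GorJ is absent, so *yilW* is not transcribed.
So YilW is not produced.
With no repressor bound, *nolQ* is transcribed.
→ *nolQ* is ON.
3 of the 3 genes are transcribed.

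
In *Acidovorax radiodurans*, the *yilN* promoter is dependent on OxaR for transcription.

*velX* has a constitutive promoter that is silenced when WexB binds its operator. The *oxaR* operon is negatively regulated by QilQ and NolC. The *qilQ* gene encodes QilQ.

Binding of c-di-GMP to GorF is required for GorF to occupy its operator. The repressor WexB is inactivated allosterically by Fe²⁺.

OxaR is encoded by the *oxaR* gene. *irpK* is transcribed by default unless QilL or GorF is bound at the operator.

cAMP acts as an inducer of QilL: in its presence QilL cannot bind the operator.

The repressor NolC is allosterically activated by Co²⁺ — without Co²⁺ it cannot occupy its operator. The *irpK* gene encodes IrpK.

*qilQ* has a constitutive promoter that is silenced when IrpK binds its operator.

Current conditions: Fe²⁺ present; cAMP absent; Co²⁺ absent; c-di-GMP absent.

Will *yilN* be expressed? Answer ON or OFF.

cAMP is absent, so QilL is active.
c-di-GMP is absent, so GorF is inactive.
With repressor QilL bound, *irpK* is not transcribed.
So IrpK is not produced.
With no repressor bound, *qilQ* is transcribed.
So QilQ is produced and active.
Co²⁺ is absent, so NolC is inactive.
With repressor QilQ bound, *oxaR* is not transcribed.
So OxaR is not produced.
Required activator OxaR is absent, so *yilN* is not transcribed.

OFF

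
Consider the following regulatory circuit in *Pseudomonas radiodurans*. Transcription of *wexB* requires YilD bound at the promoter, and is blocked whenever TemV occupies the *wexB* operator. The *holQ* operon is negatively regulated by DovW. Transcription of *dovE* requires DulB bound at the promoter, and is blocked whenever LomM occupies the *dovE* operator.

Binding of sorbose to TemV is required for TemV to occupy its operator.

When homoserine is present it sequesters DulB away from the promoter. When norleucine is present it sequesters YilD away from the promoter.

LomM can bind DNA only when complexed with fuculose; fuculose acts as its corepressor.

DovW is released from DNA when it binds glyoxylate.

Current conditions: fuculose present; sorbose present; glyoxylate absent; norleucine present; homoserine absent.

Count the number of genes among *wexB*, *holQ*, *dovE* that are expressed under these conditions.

Sorbose is present, so TemV is active.
Norleucine is present, so YilD is inactive.
With repressor TemV bound, *wexB* is not transcribed.
→ *wexB* is OFF.
Glyoxylate is absent, so DovW is active.
With repressor DovW bound, *holQ* is not transcribed.
→ *holQ* is OFF.
Homoserine is absent, so DulB is active.
Fuculose is present, so LomM is active.
With repressor LomM bound, *dovE* is not transcribed.
→ *dovE* is OFF.
0 of the 3 genes are transcribed.

0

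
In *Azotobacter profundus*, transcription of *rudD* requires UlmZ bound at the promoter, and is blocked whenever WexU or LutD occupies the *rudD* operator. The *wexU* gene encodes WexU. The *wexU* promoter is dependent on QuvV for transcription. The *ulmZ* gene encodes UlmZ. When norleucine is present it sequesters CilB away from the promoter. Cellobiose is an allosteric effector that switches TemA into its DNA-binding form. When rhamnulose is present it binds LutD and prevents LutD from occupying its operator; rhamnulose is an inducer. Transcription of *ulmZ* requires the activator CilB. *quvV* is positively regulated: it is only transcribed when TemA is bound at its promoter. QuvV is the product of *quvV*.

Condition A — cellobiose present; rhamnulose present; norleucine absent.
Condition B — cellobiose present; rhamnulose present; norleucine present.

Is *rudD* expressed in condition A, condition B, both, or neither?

neither

Condition A:
Cellobiose is present, so TemA is active.
No repressor is bound and TemA is active, so *quvV* is transcribed.
So QuvV is produced and active.
No repressor is bound and QuvV is active, so *wexU* is transcribed.
So WexU is produced and active.
Rhamnulose is present, so LutD is inactive.
Norleucine is absent, so CilB is active.
No repressor is bound and CilB is active, so *ulmZ* is transcribed.
So UlmZ is produced and active.
With repressor WexU bound, *rudD* is not transcribed.
→ *rudD* is OFF in A.
Condition B:
Cellobiose is present, so TemA is active.
No repressor is bound and TemA is active, so *quvV* is transcribed.
So QuvV is produced and active.
No repressor is bound and QuvV is active, so *wexU* is transcribed.
So WexU is produced and active.
Rhamnulose is present, so LutD is inactive.
Norleucine is present, so CilB is inactive.
Required activator CilB is absent, so *ulmZ* is not transcribed.
So UlmZ is not produced.
With repressor WexU bound, *rudD* is not transcribed.
→ *rudD* is OFF in B.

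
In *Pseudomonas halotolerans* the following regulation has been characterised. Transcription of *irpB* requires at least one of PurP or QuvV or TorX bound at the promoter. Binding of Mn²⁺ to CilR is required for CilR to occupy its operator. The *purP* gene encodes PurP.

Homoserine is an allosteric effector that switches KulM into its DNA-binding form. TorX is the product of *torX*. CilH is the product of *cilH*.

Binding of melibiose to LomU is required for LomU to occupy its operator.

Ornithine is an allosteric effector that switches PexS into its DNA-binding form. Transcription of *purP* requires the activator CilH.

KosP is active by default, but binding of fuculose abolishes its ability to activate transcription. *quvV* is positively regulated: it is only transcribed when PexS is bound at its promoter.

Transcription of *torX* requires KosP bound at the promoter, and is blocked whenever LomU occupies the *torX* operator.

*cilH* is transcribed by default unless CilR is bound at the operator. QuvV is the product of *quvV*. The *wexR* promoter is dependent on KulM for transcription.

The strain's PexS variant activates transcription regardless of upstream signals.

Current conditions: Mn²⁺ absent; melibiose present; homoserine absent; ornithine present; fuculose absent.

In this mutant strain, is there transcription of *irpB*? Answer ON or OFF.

ON

Mn²⁺ is absent, so CilR is inactive.
With no repressor bound, *cilH* is transcribed.
So CilH is produced and active.
No repressor is bound and CilH is active, so *purP* is transcribed.
So PurP is produced and active.
PexS is constitutively active in this strain.
No repressor is bound and PexS is active, so *quvV* is transcribed.
So QuvV is produced and active.
Melibiose is present, so LomU is active.
Fuculose is absent, so KosP is active.
With repressor LomU bound, *torX* is not transcribed.
So TorX is not produced.
Activator PurP is present, so *irpB* is transcribed.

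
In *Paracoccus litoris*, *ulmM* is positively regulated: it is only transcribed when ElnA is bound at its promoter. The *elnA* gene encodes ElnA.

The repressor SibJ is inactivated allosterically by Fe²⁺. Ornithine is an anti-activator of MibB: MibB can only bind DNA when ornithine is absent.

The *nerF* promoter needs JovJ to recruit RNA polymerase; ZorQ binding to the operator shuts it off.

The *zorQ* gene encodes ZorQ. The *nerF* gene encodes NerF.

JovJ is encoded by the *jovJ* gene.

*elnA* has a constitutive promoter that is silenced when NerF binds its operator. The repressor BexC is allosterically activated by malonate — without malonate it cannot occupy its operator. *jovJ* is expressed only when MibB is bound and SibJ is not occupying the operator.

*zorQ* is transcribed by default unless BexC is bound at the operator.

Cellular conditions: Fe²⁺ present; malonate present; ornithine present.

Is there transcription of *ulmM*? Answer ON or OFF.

Ornithine is present, so MibB is inactive.
Fe²⁺ is present, so SibJ is inactive.
Required activator MibB is absent, so *jovJ* is not transcribed.
So JovJ is not produced.
Malonate is present, so BexC is active.
With repressor BexC bound, *zorQ* is not transcribed.
So ZorQ is not produced.
Required activator JovJ is absent, so *nerF* is not transcribed.
So NerF is not produced.
With no repressor bound, *elnA* is transcribed.
So ElnA is produced and active.
No repressor is bound and ElnA is active, so *ulmM* is transcribed.

ON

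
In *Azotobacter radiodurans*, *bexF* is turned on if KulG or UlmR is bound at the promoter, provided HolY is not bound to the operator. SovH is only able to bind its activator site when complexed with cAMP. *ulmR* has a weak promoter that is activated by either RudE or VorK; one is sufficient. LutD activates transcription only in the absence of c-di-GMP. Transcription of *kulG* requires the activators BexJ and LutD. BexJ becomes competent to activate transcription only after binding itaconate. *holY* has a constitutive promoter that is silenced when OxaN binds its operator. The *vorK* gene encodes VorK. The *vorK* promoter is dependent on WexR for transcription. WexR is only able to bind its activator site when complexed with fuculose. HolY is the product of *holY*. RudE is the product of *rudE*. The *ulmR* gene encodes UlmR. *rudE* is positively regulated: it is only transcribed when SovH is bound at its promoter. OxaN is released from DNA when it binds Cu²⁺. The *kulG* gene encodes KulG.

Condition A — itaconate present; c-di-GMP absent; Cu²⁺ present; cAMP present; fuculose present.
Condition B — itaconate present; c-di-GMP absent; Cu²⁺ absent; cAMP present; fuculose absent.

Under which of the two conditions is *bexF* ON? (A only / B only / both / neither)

B only

Condition A:
Itaconate is present, so BexJ is active.
c-di-GMP is absent, so LutD is active.
No repressor is bound and BexJ and LutD are active, so *kulG* is transcribed.
So KulG is produced and active.
Cu²⁺ is present, so OxaN is inactive.
With no repressor bound, *holY* is transcribed.
So HolY is produced and active.
cAMP is present, so SovH is active.
No repressor is bound and SovH is active, so *rudE* is transcribed.
So RudE is produced and active.
Fuculose is present, so WexR is active.
No repressor is bound and WexR is active, so *vorK* is transcribed.
So VorK is produced and active.
Activator RudE is present, so *ulmR* is transcribed.
So UlmR is produced and active.
With repressor HolY bound, *bexF* is not transcribed.
→ *bexF* is OFF in A.
Condition B:
Itaconate is present, so BexJ is active.
c-di-GMP is absent, so LutD is active.
No repressor is bound and BexJ and LutD are active, so *kulG* is transcribed.
So KulG is produced and active.
Cu²⁺ is absent, so OxaN is active.
With repressor OxaN bound, *holY* is not transcribed.
So HolY is not produced.
cAMP is present, so SovH is active.
No repressor is bound and SovH is active, so *rudE* is transcribed.
So RudE is produced and active.
Fuculose is absent, so WexR is inactive.
Required activator WexR is absent, so *vorK* is not transcribed.
So VorK is not produced.
Activator RudE is present, so *ulmR* is transcribed.
So UlmR is produced and active.
Activator KulG is present, so *bexF* is transcribed.
→ *bexF* is ON in B.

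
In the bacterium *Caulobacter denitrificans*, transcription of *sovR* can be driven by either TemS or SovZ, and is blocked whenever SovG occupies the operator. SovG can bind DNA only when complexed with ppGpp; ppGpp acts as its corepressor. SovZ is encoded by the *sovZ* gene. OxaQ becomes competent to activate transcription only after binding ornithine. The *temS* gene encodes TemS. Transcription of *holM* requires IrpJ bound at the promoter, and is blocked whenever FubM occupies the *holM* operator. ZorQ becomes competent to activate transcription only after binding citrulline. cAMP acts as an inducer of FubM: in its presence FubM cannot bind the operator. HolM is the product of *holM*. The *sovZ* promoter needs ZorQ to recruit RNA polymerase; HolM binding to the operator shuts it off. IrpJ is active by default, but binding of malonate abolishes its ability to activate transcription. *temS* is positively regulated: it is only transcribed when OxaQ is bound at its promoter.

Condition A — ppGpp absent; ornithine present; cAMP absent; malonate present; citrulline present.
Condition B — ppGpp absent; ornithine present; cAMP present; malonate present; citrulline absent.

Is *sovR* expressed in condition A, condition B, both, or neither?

Condition A:
ppGpp is absent, so SovG is inactive.
Ornithine is present, so OxaQ is active.
No repressor is bound and OxaQ is active, so *temS* is transcribed.
So TemS is produced and active.
cAMP is absent, so FubM is active.
Malonate is present, so IrpJ is inactive.
With repressor FubM bound, *holM* is not transcribed.
So HolM is not produced.
Citrulline is present, so ZorQ is active.
No repressor is bound and ZorQ is active, so *sovZ* is transcribed.
So SovZ is produced and active.
Activator TemS is present, so *sovR* is transcribed.
→ *sovR* is ON in A.
Condition B:
ppGpp is absent, so SovG is inactive.
Ornithine is present, so OxaQ is active.
No repressor is bound and OxaQ is active, so *temS* is transcribed.
So TemS is produced and active.
cAMP is present, so FubM is inactive.
Malonate is present, so IrpJ is inactive.
Required activator IrpJ is absent, so *holM* is not transcribed.
So HolM is not produced.
Citrulline is absent, so ZorQ is inactive.
Required activator ZorQ is absent, so *sovZ* is not transcribed.
So SovZ is not produced.
Activator TemS is present, so *sovR* is transcribed.
→ *sovR* is ON in B.

both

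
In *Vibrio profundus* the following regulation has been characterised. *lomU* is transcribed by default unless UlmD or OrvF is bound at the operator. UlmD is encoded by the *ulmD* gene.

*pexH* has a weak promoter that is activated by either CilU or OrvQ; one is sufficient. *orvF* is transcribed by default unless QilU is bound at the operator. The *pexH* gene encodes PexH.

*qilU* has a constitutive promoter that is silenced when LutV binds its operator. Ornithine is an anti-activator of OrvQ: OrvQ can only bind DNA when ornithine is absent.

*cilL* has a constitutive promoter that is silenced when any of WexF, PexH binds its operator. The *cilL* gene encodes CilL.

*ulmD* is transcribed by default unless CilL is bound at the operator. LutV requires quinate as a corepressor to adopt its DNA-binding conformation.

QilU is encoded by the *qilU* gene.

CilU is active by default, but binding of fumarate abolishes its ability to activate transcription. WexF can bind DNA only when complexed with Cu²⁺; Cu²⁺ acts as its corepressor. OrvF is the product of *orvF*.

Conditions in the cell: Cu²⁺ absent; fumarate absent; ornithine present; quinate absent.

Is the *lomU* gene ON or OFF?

OFF

Cu²⁺ is absent, so WexF is inactive.
Fumarate is absent, so CilU is active.
Ornithine is present, so OrvQ is inactive.
Activator CilU is present, so *pexH* is transcribed.
So PexH is produced and active.
With repressor PexH bound, *cilL* is not transcribed.
So CilL is not produced.
With no repressor bound, *ulmD* is transcribed.
So UlmD is produced and active.
Quinate is absent, so LutV is inactive.
With no repressor bound, *qilU* is transcribed.
So QilU is produced and active.
With repressor QilU bound, *orvF* is not transcribed.
So OrvF is not produced.
With repressor UlmD bound, *lomU* is not transcribed.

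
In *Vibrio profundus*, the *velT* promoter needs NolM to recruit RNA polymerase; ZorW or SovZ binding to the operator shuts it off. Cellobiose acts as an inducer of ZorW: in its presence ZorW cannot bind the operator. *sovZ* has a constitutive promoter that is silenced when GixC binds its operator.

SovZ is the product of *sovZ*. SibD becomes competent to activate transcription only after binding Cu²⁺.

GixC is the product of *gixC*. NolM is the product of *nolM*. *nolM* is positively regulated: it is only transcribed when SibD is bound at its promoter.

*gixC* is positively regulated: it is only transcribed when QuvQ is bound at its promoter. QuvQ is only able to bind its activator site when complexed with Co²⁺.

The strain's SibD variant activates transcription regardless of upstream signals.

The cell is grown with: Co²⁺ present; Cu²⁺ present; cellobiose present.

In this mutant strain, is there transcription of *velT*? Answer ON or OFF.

Cellobiose is present, so ZorW is inactive.
Co²⁺ is present, so QuvQ is active.
No repressor is bound and QuvQ is active, so *gixC* is transcribed.
So GixC is produced and active.
With repressor GixC bound, *sovZ* is not transcribed.
So SovZ is not produced.
SibD is constitutively active in this strain.
No repressor is bound and SibD is active, so *nolM* is transcribed.
So NolM is produced and active.
No repressor is bound and NolM is active, so *velT* is transcribed.

ON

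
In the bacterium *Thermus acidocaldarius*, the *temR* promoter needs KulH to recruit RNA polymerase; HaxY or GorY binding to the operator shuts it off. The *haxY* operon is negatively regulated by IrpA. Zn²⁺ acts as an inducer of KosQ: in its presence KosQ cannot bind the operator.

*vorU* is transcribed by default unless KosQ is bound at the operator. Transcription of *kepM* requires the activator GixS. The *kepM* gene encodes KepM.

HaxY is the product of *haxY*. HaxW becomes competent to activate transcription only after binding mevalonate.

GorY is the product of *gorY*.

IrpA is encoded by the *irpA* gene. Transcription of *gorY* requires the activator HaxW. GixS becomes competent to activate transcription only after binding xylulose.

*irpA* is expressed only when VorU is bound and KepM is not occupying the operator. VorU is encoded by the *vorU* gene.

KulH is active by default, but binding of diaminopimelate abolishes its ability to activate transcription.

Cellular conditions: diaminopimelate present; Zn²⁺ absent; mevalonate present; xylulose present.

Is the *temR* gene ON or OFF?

Xylulose is present, so GixS is active.
No repressor is bound and GixS is active, so *kepM* is transcribed.
So KepM is produced and active.
Zn²⁺ is absent, so KosQ is active.
With repressor KosQ bound, *vorU* is not transcribed.
So VorU is not produced.
With repressor KepM bound, *irpA* is not transcribed.
So IrpA is not produced.
With no repressor bound, *haxY* is transcribed.
So HaxY is produced and active.
Mevalonate is present, so HaxW is active.
No repressor is bound and HaxW is active, so *gorY* is transcribed.
So GorY is produced and active.
Diaminopimelate is present, so KulH is inactive.
With repressor HaxY bound, *temR* is not transcribed.

OFF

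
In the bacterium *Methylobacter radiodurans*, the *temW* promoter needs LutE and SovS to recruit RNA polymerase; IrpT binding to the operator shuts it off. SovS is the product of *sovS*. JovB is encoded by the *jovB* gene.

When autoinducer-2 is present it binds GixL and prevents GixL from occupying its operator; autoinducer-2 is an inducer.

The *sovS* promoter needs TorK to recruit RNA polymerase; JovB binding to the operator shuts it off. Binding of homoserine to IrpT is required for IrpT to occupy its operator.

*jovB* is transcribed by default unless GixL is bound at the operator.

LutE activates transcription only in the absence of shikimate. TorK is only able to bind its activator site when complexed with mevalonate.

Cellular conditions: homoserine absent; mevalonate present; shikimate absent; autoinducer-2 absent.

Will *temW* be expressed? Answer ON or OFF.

ON

Shikimate is absent, so LutE is active.
Homoserine is absent, so IrpT is inactive.
Mevalonate is present, so TorK is active.
Autoinducer-2 is absent, so GixL is active.
With repressor GixL bound, *jovB* is not transcribed.
So JovB is not produced.
No repressor is bound and TorK is active, so *sovS* is transcribed.
So SovS is produced and active.
No repressor is bound and LutE and SovS are active, so *temW* is transcribed.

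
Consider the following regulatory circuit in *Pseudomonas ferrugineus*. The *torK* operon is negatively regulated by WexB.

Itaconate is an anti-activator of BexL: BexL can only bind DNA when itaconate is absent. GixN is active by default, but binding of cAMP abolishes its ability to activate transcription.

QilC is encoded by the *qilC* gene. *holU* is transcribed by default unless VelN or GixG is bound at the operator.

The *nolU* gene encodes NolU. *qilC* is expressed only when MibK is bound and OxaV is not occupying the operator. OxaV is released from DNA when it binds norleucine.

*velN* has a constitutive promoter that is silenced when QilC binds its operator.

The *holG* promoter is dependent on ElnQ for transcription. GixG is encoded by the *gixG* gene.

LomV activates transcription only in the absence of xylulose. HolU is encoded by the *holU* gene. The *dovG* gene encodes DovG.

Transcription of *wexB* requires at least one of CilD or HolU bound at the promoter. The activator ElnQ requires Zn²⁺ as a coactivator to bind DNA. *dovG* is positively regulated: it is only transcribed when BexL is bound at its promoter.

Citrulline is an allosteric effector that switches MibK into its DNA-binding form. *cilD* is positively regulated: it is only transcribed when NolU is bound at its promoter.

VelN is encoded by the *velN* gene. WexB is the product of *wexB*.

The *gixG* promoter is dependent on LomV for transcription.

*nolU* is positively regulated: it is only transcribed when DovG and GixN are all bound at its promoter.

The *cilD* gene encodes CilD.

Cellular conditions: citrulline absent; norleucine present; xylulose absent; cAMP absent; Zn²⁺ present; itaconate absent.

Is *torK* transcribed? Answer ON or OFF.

Itaconate is absent, so BexL is active.
No repressor is bound and BexL is active, so *dovG* is transcribed.
So DovG is produced and active.
cAMP is absent, so GixN is active.
No repressor is bound and DovG and GixN are active, so *nolU* is transcribed.
So NolU is produced and active.
No repressor is bound and NolU is active, so *cilD* is transcribed.
So CilD is produced and active.
Citrulline is absent, so MibK is inactive.
Norleucine is present, so OxaV is inactive.
Required activator MibK is absent, so *qilC* is not transcribed.
So QilC is not produced.
With no repressor bound, *velN* is transcribed.
So VelN is produced and active.
Xylulose is absent, so LomV is active.
No repressor is bound and LomV is active, so *gixG* is transcribed.
So GixG is produced and active.
With repressor VelN bound, *holU* is not transcribed.
So HolU is not produced.
Activator CilD is present, so *wexB* is transcribed.
So WexB is produced and active.
With repressor WexB bound, *torK* is not transcribed.

OFF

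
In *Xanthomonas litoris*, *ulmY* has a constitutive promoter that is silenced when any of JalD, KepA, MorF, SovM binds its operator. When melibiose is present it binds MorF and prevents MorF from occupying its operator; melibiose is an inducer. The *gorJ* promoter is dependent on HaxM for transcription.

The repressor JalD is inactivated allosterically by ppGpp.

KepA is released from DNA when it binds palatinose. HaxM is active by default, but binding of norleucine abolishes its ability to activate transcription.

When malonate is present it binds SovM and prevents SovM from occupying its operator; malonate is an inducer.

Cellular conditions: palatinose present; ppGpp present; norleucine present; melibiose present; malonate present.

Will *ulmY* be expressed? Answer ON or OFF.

ON

ppGpp is present, so JalD is inactive.
Palatinose is present, so KepA is inactive.
Melibiose is present, so MorF is inactive.
Malonate is present, so SovM is inactive.
With no repressor bound, *ulmY* is transcribed.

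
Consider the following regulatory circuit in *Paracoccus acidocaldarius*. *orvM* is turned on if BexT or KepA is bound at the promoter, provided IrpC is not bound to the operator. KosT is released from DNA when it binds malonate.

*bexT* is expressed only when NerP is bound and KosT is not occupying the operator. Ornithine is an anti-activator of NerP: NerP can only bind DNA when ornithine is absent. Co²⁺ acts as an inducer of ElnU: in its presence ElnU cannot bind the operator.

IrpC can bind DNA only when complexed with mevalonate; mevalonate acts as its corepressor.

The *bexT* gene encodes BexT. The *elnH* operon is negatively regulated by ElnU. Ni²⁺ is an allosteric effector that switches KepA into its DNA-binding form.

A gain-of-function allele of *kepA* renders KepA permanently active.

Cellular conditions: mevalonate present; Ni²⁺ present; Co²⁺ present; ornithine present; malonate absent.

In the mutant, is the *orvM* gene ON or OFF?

Malonate is absent, so KosT is active.
Ornithine is present, so NerP is inactive.
With repressor KosT bound, *bexT* is not transcribed.
So BexT is not produced.
Mevalonate is present, so IrpC is active.
KepA is constitutively active in this strain.
With repressor IrpC bound, *orvM* is not transcribed.

OFF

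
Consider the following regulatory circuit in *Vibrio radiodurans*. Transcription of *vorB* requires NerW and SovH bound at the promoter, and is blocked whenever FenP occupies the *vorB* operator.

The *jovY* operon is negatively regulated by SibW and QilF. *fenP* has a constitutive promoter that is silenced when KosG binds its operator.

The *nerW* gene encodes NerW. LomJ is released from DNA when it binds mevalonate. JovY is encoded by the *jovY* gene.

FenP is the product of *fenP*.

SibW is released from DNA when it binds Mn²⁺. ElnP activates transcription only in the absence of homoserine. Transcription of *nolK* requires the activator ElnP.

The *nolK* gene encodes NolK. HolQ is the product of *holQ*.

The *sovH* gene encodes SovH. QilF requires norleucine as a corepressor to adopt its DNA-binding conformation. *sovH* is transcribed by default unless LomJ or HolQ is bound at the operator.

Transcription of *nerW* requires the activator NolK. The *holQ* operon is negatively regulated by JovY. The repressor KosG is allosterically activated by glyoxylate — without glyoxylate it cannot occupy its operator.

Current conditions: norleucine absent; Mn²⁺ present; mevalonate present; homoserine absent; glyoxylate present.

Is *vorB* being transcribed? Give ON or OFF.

Homoserine is absent, so ElnP is active.
No repressor is bound and ElnP is active, so *nolK* is transcribed.
So NolK is produced and active.
No repressor is bound and NolK is active, so *nerW* is transcribed.
So NerW is produced and active.
Mevalonate is present, so LomJ is inactive.
Mn²⁺ is present, so SibW is inactive.
Norleucine is absent, so QilF is inactive.
With no repressor bound, *jovY* is transcribed.
So JovY is produced and active.
With repressor JovY bound, *holQ* is not transcribed.
So HolQ is not produced.
With no repressor bound, *sovH* is transcribed.
So SovH is produced and active.
Glyoxylate is present, so KosG is active.
With repressor KosG bound, *fenP* is not transcribed.
So FenP is not produced.
No repressor is bound and NerW and SovH are active, so *vorB* is transcribed.

ON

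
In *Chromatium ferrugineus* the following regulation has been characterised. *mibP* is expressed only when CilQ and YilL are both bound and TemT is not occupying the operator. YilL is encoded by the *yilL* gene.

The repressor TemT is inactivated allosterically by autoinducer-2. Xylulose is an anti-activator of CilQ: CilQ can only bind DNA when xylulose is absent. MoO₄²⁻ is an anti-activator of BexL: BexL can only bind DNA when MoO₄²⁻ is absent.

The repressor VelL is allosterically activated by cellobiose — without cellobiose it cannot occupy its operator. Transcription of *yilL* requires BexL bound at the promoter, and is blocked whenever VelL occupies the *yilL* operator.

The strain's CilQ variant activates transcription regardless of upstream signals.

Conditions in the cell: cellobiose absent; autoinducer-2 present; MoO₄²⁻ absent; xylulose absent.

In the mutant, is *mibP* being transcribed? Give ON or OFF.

CilQ is constitutively active in this strain.
Autoinducer-2 is present, so TemT is inactive.
MoO₄²⁻ is absent, so BexL is active.
Cellobiose is absent, so VelL is inactive.
No repressor is bound and BexL is active, so *yilL* is transcribed.
So YilL is produced and active.
No repressor is bound and CilQ and YilL are active, so *mibP* is transcribed.

ON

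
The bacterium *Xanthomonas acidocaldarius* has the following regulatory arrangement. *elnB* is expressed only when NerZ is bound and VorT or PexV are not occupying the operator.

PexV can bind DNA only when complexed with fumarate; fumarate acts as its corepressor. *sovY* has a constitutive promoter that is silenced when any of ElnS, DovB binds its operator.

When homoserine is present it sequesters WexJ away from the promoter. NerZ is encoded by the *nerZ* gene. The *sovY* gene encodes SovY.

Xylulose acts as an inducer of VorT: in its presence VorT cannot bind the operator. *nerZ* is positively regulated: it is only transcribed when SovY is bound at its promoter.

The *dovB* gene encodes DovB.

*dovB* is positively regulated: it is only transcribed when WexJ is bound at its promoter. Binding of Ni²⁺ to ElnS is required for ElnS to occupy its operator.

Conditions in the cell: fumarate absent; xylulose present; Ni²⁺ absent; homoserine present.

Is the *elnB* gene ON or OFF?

ON

Xylulose is present, so VorT is inactive.
Ni²⁺ is absent, so ElnS is inactive.
Homoserine is present, so WexJ is inactive.
Required activator WexJ is absent, so *dovB* is not transcribed.
So DovB is not produced.
With no repressor bound, *sovY* is transcribed.
So SovY is produced and active.
No repressor is bound and SovY is active, so *nerZ* is transcribed.
So NerZ is produced and active.
Fumarate is absent, so PexV is inactive.
No repressor is bound and NerZ is active, so *elnB* is transcribed.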